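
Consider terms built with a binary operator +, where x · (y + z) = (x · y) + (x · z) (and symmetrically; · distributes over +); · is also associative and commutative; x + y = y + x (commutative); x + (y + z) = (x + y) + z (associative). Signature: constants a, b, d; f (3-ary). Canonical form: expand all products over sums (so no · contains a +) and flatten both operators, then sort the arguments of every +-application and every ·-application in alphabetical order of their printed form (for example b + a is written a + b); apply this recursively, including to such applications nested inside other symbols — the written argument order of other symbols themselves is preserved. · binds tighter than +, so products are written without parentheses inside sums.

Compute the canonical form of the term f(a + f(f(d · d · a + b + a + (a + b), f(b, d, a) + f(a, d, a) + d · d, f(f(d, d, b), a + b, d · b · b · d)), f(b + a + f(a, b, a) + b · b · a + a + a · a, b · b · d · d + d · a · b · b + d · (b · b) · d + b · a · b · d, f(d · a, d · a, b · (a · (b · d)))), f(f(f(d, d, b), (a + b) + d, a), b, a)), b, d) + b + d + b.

Answer: b + b + d + f(a + f(f(a + a + a · d · d + b + b, d · d + f(a, d, a) + f(b, d, a), f(f(d, d, b), a + b, b · b · d · d)), f(a + a + a · a + a · b · b + b + f(a, b, a), a · b · b · d + a · b · b · d + b · b · d · d + b · b · d · d, f(a · d, a · d, a · b · b · d)), f(f(f(d, d, b), a + b + d, a), b, a)), b, d)

Derivation:
Merge nested applications:  f(a + f(f(a + a + a · d · d + b + b, d · d + f(a, d, a) + f(b, d, a), f(f(d, d, b), a + b, b · b · d · d)), f(a + a + a · a + a · b · b + b + f(a, b, a), a · b · b · d + a · b · b · d + b · b · d · d + b · b · d · d, f(a · d, a · d, a · b · b · d)), f(f(f(d, d, b), a + b + d, a), b, a)), b, d) + b + d + b
Sort:  b + b + d + f(a + f(f(a + a + a · d · d + b + b, d · d + f(a, d, a) + f(b, d, a), f(f(d, d, b), a + b, b · b · d · d)), f(a + a + a · a + a · b · b + b + f(a, b, a), a · b · b · d + a · b · b · d + b · b · d · d + b · b · d · d, f(a · d, a · d, a · b · b · d)), f(f(f(d, d, b), a + b + d, a), b, a)), b, d)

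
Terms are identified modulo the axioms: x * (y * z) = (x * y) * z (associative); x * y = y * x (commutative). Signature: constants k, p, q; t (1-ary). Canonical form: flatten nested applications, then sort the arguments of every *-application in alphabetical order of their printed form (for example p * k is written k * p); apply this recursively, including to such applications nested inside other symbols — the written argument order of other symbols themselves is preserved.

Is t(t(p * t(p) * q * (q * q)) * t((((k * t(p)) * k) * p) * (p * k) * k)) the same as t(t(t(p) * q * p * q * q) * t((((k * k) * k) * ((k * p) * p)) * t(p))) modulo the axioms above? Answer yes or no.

Answer: yes — both canonical forms are t(t(k * k * k * k * p * p * t(p)) * t(p * q * q * q * t(p)))

Derivation:
Left:  t(t(p * t(p) * q * (q * q)) * t((((k * t(p)) * k) * p) * (p * k) * k))
  Focus inside:  t(p * t(p) * q * (q * q)) * t((((k * t(p)) * k) * p) * (p * k) * k)
  Inside:  t(p * t(p) * q * (q * q))  →  t(p * q * q * q * t(p))
  Canonicalize subterm:  t((((k * t(p)) * k) * p) * (p * k) * k)  →  t(k * k * k * k * p * p * t(p))
  Sort arguments:  t(k * k * k * k * p * p * t(p)) * t(p * q * q * q * t(p))
  Put back:  t(t(k * k * k * k * p * p * t(p)) * t(p * q * q * q * t(p)))
Right:  t(t(t(p) * q * p * q * q) * t((((k * k) * k) * ((k * p) * p)) * t(p)))
  Descend into:  t(t(p) * q * p * q * q) * t((((k * k) * k) * ((k * p) * p)) * t(p))
  Inside:  t(t(p) * q * p * q * q)  →  t(p * q * q * q * t(p))
  Canonicalize subterm:  t((((k * k) * k) * ((k * p) * p)) * t(p))  →  t(k * k * k * k * p * p * t(p))
  Order the arguments:  t(k * k * k * k * p * p * t(p)) * t(p * q * q * q * t(p))
  Reassemble:  t(t(k * k * k * k * p * p * t(p)) * t(p * q * q * q * t(p)))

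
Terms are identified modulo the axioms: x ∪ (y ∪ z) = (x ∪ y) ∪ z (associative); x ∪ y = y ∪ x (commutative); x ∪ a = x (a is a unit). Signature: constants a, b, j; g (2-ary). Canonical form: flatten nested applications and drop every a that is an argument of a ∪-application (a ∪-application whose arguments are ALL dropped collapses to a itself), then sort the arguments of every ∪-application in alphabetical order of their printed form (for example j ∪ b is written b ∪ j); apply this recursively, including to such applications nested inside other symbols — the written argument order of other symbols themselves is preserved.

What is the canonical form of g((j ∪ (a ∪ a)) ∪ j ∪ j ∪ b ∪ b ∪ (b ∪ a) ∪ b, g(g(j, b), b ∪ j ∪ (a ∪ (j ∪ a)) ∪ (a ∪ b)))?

Focus inside:  (j ∪ (a ∪ a)) ∪ j ∪ j ∪ b ∪ b ∪ (b ∪ a) ∪ b
Flatten:  j ∪ a ∪ a ∪ j ∪ j ∪ b ∪ b ∪ b ∪ a ∪ b
Unit:  drop a (×3)
Sort:  b ∪ b ∪ b ∪ b ∪ j ∪ j ∪ j
Rebuild:  g(b ∪ b ∪ b ∪ b ∪ j ∪ j ∪ j, g(g(j, b), b ∪ b ∪ j ∪ j))

Answer: g(b ∪ b ∪ b ∪ b ∪ j ∪ j ∪ j, g(g(j, b), b ∪ b ∪ j ∪ j))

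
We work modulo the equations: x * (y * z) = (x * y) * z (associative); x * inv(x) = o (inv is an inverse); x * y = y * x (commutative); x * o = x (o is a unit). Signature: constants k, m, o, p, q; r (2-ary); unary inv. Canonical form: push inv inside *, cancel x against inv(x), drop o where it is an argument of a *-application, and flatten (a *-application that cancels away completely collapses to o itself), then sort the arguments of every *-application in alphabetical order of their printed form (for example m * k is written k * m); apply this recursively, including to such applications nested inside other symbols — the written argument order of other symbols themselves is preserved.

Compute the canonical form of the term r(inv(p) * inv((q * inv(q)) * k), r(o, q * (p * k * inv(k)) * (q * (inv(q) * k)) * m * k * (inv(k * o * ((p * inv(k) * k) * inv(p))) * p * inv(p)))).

Answer: r(inv(k) * inv(p), r(o, k * m * p * q))

Derivation:
Focus inside:  q * (p * k * inv(k)) * (q * (inv(q) * k)) * m * k * (inv(k * o * ((p * inv(k) * k) * inv(p))) * p * inv(p))
Push inv inside:  distribute inv over * and collapse double inv
Collect terms:  q * p * k * m
Order the arguments:  k * m * p * q
Rebuild:  r(inv(k) * inv(p), r(o, k * m * p * q))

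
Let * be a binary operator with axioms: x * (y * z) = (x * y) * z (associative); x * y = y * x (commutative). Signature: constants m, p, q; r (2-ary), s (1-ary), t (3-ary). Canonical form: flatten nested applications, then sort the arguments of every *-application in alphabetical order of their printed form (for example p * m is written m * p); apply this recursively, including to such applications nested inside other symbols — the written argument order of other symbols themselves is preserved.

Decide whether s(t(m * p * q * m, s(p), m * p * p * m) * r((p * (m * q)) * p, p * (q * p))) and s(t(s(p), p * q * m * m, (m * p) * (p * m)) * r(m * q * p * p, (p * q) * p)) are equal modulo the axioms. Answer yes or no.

Answer: no — s(r(m * p * p * q, p * p * q) * t(m * m * p * q, s(p), m * m * p * p)) vs s(r(m * p * p * q, p * p * q) * t(s(p), m * m * p * q, m * m * p * p))

Derivation:
Left:  s(t(m * p * q * m, s(p), m * p * p * m) * r((p * (m * q)) * p, p * (q * p)))
  Descend into:  t(m * p * q * m, s(p), m * p * p * m) * r((p * (m * q)) * p, p * (q * p))
  Canonicalize subterm:  t(m * p * q * m, s(p), m * p * p * m)  →  t(m * m * p * q, s(p), m * m * p * p)
  Inside:  r((p * (m * q)) * p, p * (q * p))  →  r(m * p * p * q, p * p * q)
  Sort arguments:  r(m * p * p * q, p * p * q) * t(m * m * p * q, s(p), m * m * p * p)
  Rebuild:  s(r(m * p * p * q, p * p * q) * t(m * m * p * q, s(p), m * m * p * p))
Right:  s(t(s(p), p * q * m * m, (m * p) * (p * m)) * r(m * q * p * p, (p * q) * p))
  Descend into:  t(s(p), p * q * m * m, (m * p) * (p * m)) * r(m * q * p * p, (p * q) * p)
  Inside:  t(s(p), p * q * m * m, (m * p) * (p * m))  →  t(s(p), m * m * p * q, m * m * p * p)
  Canonicalize subterm:  r(m * q * p * p, (p * q) * p)  →  r(m * p * p * q, p * p * q)
  Order the arguments:  r(m * p * p * q, p * p * q) * t(s(p), m * m * p * q, m * m * p * p)
  Rebuild:  s(r(m * p * p * q, p * p * q) * t(s(p), m * m * p * q, m * m * p * p))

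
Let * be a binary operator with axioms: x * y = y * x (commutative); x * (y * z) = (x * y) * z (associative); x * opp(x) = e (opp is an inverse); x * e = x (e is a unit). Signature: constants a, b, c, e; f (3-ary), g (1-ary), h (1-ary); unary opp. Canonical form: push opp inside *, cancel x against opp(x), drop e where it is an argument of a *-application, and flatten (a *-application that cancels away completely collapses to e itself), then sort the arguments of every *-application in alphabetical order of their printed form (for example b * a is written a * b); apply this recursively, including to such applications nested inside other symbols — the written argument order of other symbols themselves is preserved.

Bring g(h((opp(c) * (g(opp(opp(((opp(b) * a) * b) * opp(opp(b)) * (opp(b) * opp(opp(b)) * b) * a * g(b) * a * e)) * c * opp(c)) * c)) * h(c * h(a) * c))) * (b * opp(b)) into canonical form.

Push opp inside:  distribute opp over * and collapse double opp
Inverses cancel:  b cancels
Collect terms:  g(h(g(a * a * a * b * b * g(b)) * h(c * c * h(a))))

Answer: g(h(g(a * a * a * b * b * g(b)) * h(c * c * h(a))))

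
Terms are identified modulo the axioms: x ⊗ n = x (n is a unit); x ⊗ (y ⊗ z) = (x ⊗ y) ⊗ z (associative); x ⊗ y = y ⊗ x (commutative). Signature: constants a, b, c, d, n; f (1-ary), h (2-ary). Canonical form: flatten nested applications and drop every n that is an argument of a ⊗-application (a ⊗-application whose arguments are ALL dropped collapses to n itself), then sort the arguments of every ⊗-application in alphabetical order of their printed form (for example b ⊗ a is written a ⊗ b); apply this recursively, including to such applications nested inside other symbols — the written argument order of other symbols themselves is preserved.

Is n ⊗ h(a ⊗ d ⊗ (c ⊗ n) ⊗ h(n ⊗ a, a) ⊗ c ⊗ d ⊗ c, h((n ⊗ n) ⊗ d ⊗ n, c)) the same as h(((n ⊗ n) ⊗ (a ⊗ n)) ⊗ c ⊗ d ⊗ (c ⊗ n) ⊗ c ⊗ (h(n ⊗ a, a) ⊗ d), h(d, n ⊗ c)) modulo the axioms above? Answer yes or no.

Left:  n ⊗ h(a ⊗ d ⊗ (c ⊗ n) ⊗ h(n ⊗ a, a) ⊗ c ⊗ d ⊗ c, h((n ⊗ n) ⊗ d ⊗ n, c))
  Inside:  h(a ⊗ d ⊗ (c ⊗ n) ⊗ h(n ⊗ a, a) ⊗ c ⊗ d ⊗ c, h((n ⊗ n) ⊗ d ⊗ n, c))  →  h(a ⊗ c ⊗ c ⊗ c ⊗ d ⊗ d ⊗ h(a, a), h(d, c))
  Unit:  drop n
  Sort arguments:  h(a ⊗ c ⊗ c ⊗ c ⊗ d ⊗ d ⊗ h(a, a), h(d, c))
Right:  h(((n ⊗ n) ⊗ (a ⊗ n)) ⊗ c ⊗ d ⊗ (c ⊗ n) ⊗ c ⊗ (h(n ⊗ a, a) ⊗ d), h(d, n ⊗ c))
  Work inside:  ((n ⊗ n) ⊗ (a ⊗ n)) ⊗ c ⊗ d ⊗ (c ⊗ n) ⊗ c ⊗ (h(n ⊗ a, a) ⊗ d)
  Un-nest:  n ⊗ n ⊗ a ⊗ n ⊗ c ⊗ d ⊗ c ⊗ n ⊗ c ⊗ h(n ⊗ a, a) ⊗ d
  Simplify inside:  h(n ⊗ a, a)  →  h(a, a)
  Units out:  drop n (×4)
  Sort arguments:  a ⊗ c ⊗ c ⊗ c ⊗ d ⊗ d ⊗ h(a, a)
  Rebuild:  h(a ⊗ c ⊗ c ⊗ c ⊗ d ⊗ d ⊗ h(a, a), h(d, c))

Answer: yes — both canonical forms are h(a ⊗ c ⊗ c ⊗ c ⊗ d ⊗ d ⊗ h(a, a), h(d, c))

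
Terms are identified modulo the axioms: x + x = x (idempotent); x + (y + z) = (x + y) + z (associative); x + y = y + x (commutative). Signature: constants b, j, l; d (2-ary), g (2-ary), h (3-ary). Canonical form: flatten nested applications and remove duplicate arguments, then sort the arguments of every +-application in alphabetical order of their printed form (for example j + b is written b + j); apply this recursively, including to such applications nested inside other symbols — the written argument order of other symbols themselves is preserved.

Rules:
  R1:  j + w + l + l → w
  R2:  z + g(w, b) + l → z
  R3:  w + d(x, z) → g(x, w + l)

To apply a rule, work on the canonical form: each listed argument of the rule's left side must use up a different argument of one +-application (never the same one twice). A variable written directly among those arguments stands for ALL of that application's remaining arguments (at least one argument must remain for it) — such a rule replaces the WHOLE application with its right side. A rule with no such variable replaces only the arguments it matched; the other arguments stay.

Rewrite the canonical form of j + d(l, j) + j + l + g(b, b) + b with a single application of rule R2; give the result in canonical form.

Answer: b + d(l, j) + j

Derivation:
Canonical form:  b + d(l, j) + g(b, b) + j + l
Apply R2:  consuming g(b, b), l;  w := b, z := b + d(l, j) + j
The extension variable absorbs all remaining arguments, so the whole application is rewritten.
Result:  b + d(l, j) + j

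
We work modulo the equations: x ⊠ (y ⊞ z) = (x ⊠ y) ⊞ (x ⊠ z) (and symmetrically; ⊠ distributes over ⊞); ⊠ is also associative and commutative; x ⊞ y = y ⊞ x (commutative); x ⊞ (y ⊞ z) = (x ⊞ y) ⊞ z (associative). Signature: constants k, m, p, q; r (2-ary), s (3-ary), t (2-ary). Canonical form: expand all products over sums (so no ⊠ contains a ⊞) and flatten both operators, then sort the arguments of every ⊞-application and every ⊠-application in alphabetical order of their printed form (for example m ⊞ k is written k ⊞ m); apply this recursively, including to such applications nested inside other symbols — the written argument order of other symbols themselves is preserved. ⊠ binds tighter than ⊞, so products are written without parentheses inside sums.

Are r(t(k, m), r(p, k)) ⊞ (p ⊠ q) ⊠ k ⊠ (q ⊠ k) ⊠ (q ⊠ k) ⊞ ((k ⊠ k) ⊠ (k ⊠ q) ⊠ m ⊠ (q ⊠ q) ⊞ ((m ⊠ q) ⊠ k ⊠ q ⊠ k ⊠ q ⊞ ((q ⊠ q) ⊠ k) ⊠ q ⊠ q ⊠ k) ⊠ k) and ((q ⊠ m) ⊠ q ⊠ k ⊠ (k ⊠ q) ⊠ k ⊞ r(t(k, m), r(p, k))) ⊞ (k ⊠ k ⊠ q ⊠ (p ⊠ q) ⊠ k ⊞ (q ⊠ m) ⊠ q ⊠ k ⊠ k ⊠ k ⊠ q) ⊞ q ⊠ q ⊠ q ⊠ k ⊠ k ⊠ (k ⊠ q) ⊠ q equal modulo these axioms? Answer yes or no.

Left:  r(t(k, m), r(p, k)) ⊞ (p ⊠ q) ⊠ k ⊠ (q ⊠ k) ⊠ (q ⊠ k) ⊞ ((k ⊠ k) ⊠ (k ⊠ q) ⊠ m ⊠ (q ⊠ q) ⊞ ((m ⊠ q) ⊠ k ⊠ q ⊠ k ⊠ q ⊞ ((q ⊠ q) ⊠ k) ⊠ q ⊠ q ⊠ k) ⊠ k)
  Distribute:  r(t(k, m), r(p, k)) ⊞ k ⊠ k ⊠ k ⊠ p ⊠ q ⊠ q ⊠ q ⊞ k ⊠ k ⊠ k ⊠ m ⊠ q ⊠ q ⊠ q ⊞ k ⊠ k ⊠ k ⊠ m ⊠ q ⊠ q ⊠ q ⊞ k ⊠ k ⊠ k ⊠ q ⊠ q ⊠ q ⊠ q
  Sort:  k ⊠ k ⊠ k ⊠ m ⊠ q ⊠ q ⊠ q ⊞ k ⊠ k ⊠ k ⊠ m ⊠ q ⊠ q ⊠ q ⊞ k ⊠ k ⊠ k ⊠ p ⊠ q ⊠ q ⊠ q ⊞ k ⊠ k ⊠ k ⊠ q ⊠ q ⊠ q ⊠ q ⊞ r(t(k, m), r(p, k))
Right:  ((q ⊠ m) ⊠ q ⊠ k ⊠ (k ⊠ q) ⊠ k ⊞ r(t(k, m), r(p, k))) ⊞ (k ⊠ k ⊠ q ⊠ (p ⊠ q) ⊠ k ⊞ (q ⊠ m) ⊠ q ⊠ k ⊠ k ⊠ k ⊠ q) ⊞ q ⊠ q ⊠ q ⊠ k ⊠ k ⊠ (k ⊠ q) ⊠ q
  Merge nested applications:  k ⊠ k ⊠ k ⊠ m ⊠ q ⊠ q ⊠ q ⊞ r(t(k, m), r(p, k)) ⊞ k ⊠ k ⊠ k ⊠ p ⊠ q ⊠ q ⊞ k ⊠ k ⊠ k ⊠ m ⊠ q ⊠ q ⊠ q ⊞ k ⊠ k ⊠ k ⊠ q ⊠ q ⊠ q ⊠ q ⊠ q
  Sort:  k ⊠ k ⊠ k ⊠ m ⊠ q ⊠ q ⊠ q ⊞ k ⊠ k ⊠ k ⊠ m ⊠ q ⊠ q ⊠ q ⊞ k ⊠ k ⊠ k ⊠ p ⊠ q ⊠ q ⊞ k ⊠ k ⊠ k ⊠ q ⊠ q ⊠ q ⊠ q ⊠ q ⊞ r(t(k, m), r(p, k))

Answer: no — k ⊠ k ⊠ k ⊠ m ⊠ q ⊠ q ⊠ q ⊞ k ⊠ k ⊠ k ⊠ m ⊠ q ⊠ q ⊠ q ⊞ k ⊠ k ⊠ k ⊠ p ⊠ q ⊠ q ⊠ q ⊞ k ⊠ k ⊠ k ⊠ q ⊠ q ⊠ q ⊠ q ⊞ r(t(k, m), r(p, k)) vs k ⊠ k ⊠ k ⊠ m ⊠ q ⊠ q ⊠ q ⊞ k ⊠ k ⊠ k ⊠ m ⊠ q ⊠ q ⊠ q ⊞ k ⊠ k ⊠ k ⊠ p ⊠ q ⊠ q ⊞ k ⊠ k ⊠ k ⊠ q ⊠ q ⊠ q ⊠ q ⊠ q ⊞ r(t(k, m), r(p, k))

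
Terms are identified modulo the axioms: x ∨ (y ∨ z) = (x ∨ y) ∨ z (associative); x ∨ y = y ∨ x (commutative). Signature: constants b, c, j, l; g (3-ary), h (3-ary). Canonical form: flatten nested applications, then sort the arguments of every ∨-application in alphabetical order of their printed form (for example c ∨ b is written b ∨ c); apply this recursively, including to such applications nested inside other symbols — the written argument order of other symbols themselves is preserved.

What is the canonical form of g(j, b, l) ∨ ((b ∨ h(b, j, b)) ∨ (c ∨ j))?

Un-nest:  g(j, b, l) ∨ b ∨ h(b, j, b) ∨ c ∨ j
Sort arguments:  b ∨ c ∨ g(j, b, l) ∨ h(b, j, b) ∨ j

Answer: b ∨ c ∨ g(j, b, l) ∨ h(b, j, b) ∨ j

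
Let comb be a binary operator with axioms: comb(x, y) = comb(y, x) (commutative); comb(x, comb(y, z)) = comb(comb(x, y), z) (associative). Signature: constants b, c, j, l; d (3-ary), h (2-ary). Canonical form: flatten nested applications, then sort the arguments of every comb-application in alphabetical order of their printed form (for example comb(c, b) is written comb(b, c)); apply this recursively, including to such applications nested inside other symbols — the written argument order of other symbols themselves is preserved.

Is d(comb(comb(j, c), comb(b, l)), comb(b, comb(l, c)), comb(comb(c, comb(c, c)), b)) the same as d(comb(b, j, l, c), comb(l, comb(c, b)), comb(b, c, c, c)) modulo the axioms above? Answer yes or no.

Left:  d(comb(comb(j, c), comb(b, l)), comb(b, comb(l, c)), comb(comb(c, comb(c, c)), b))
  Descend into:  comb(comb(c, comb(c, c)), b)
  Merge nested applications:  comb(c, c, c, b)
  Sort:  comb(b, c, c, c)
  Put back:  d(comb(b, c, j, l), comb(b, c, l), comb(b, c, c, c))
Right:  d(comb(b, j, l, c), comb(l, comb(c, b)), comb(b, c, c, c))
  Descend into:  comb(l, comb(c, b))
  Un-nest:  comb(l, c, b)
  Sort arguments:  comb(b, c, l)
  Put back:  d(comb(b, c, j, l), comb(b, c, l), comb(b, c, c, c))

Answer: yes — both canonical forms are d(comb(b, c, j, l), comb(b, c, l), comb(b, c, c, c))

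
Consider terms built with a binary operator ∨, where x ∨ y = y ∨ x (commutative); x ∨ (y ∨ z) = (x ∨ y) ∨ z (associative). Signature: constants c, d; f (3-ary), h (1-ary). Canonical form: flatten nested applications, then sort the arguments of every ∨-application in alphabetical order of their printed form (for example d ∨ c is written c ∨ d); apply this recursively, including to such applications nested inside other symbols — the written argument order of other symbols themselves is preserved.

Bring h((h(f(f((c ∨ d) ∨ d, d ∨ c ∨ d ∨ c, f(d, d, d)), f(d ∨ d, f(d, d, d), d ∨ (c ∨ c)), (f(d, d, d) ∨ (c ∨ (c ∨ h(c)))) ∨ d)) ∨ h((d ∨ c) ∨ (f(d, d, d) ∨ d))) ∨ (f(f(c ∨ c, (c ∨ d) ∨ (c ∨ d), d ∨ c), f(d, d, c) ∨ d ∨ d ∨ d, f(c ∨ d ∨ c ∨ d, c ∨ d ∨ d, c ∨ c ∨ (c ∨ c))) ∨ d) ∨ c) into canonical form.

Descend into:  (h(f(f((c ∨ d) ∨ d, d ∨ c ∨ d ∨ c, f(d, d, d)), f(d ∨ d, f(d, d, d), d ∨ (c ∨ c)), (f(d, d, d) ∨ (c ∨ (c ∨ h(c)))) ∨ d)) ∨ h((d ∨ c) ∨ (f(d, d, d) ∨ d))) ∨ (f(f(c ∨ c, (c ∨ d) ∨ (c ∨ d), d ∨ c), f(d, d, c) ∨ d ∨ d ∨ d, f(c ∨ d ∨ c ∨ d, c ∨ d ∨ d, c ∨ c ∨ (c ∨ c))) ∨ d) ∨ c
Flatten:  h(f(f((c ∨ d) ∨ d, d ∨ c ∨ d ∨ c, f(d, d, d)), f(d ∨ d, f(d, d, d), d ∨ (c ∨ c)), (f(d, d, d) ∨ (c ∨ (c ∨ h(c)))) ∨ d)) ∨ h((d ∨ c) ∨ (f(d, d, d) ∨ d)) ∨ f(f(c ∨ c, (c ∨ d) ∨ (c ∨ d), d ∨ c), f(d, d, c) ∨ d ∨ d ∨ d, f(c ∨ d ∨ c ∨ d, c ∨ d ∨ d, c ∨ c ∨ (c ∨ c))) ∨ d ∨ c
Canonicalize subterm:  h(f(f((c ∨ d) ∨ d, d ∨ c ∨ d ∨ c, f(d, d, d)), f(d ∨ d, f(d, d, d), d ∨ (c ∨ c)), (f(d, d, d) ∨ (c ∨ (c ∨ h(c)))) ∨ d))  →  h(f(f(c ∨ d ∨ d, c ∨ c ∨ d ∨ d, f(d, d, d)), f(d ∨ d, f(d, d, d), c ∨ c ∨ d), c ∨ c ∨ d ∨ f(d, d, d) ∨ h(c)))
Canonicalize subterm:  h((d ∨ c) ∨ (f(d, d, d) ∨ d))  →  h(c ∨ d ∨ d ∨ f(d, d, d))
Simplify inside:  f(f(c ∨ c, (c ∨ d) ∨ (c ∨ d), d ∨ c), f(d, d, c) ∨ d ∨ d ∨ d, f(c ∨ d ∨ c ∨ d, c ∨ d ∨ d, c ∨ c ∨ (c ∨ c)))  →  f(f(c ∨ c, c ∨ c ∨ d ∨ d, c ∨ d), d ∨ d ∨ d ∨ f(d, d, c), f(c ∨ c ∨ d ∨ d, c ∨ d ∨ d, c ∨ c ∨ c ∨ c))
Sort arguments:  c ∨ d ∨ f(f(c ∨ c, c ∨ c ∨ d ∨ d, c ∨ d), d ∨ d ∨ d ∨ f(d, d, c), f(c ∨ c ∨ d ∨ d, c ∨ d ∨ d, c ∨ c ∨ c ∨ c)) ∨ h(c ∨ d ∨ d ∨ f(d, d, d)) ∨ h(f(f(c ∨ d ∨ d, c ∨ c ∨ d ∨ d, f(d, d, d)), f(d ∨ d, f(d, d, d), c ∨ c ∨ d), c ∨ c ∨ d ∨ f(d, d, d) ∨ h(c)))
Reassemble:  h(c ∨ d ∨ f(f(c ∨ c, c ∨ c ∨ d ∨ d, c ∨ d), d ∨ d ∨ d ∨ f(d, d, c), f(c ∨ c ∨ d ∨ d, c ∨ d ∨ d, c ∨ c ∨ c ∨ c)) ∨ h(c ∨ d ∨ d ∨ f(d, d, d)) ∨ h(f(f(c ∨ d ∨ d, c ∨ c ∨ d ∨ d, f(d, d, d)), f(d ∨ d, f(d, d, d), c ∨ c ∨ d), c ∨ c ∨ d ∨ f(d, d, d) ∨ h(c))))

Answer: h(c ∨ d ∨ f(f(c ∨ c, c ∨ c ∨ d ∨ d, c ∨ d), d ∨ d ∨ d ∨ f(d, d, c), f(c ∨ c ∨ d ∨ d, c ∨ d ∨ d, c ∨ c ∨ c ∨ c)) ∨ h(c ∨ d ∨ d ∨ f(d, d, d)) ∨ h(f(f(c ∨ d ∨ d, c ∨ c ∨ d ∨ d, f(d, d, d)), f(d ∨ d, f(d, d, d), c ∨ c ∨ d), c ∨ c ∨ d ∨ f(d, d, d) ∨ h(c))))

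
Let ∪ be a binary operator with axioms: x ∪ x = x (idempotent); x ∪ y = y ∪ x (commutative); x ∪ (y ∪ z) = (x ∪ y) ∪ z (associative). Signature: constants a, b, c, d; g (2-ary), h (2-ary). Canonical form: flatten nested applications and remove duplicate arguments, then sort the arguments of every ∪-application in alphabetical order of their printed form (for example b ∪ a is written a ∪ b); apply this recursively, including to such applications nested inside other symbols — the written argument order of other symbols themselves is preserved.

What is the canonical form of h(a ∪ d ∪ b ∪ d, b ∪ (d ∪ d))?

Answer: h(a ∪ b ∪ d, b ∪ d)

Derivation:
Descend into:  b ∪ (d ∪ d)
Merge nested applications:  b ∪ d ∪ d
Drop duplicates:  drop duplicate d
Sort:  b ∪ d
Put back:  h(a ∪ b ∪ d, b ∪ d)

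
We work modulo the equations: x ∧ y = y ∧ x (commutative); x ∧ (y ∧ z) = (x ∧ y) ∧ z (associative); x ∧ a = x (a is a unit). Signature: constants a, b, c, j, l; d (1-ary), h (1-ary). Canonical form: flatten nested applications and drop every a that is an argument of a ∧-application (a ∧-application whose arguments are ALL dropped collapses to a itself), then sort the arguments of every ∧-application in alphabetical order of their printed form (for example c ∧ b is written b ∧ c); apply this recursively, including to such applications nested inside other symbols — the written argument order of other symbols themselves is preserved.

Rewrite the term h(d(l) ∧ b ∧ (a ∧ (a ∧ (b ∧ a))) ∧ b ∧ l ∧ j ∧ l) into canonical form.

Answer: h(b ∧ b ∧ b ∧ d(l) ∧ j ∧ l ∧ l)

Derivation:
Focus inside:  d(l) ∧ b ∧ (a ∧ (a ∧ (b ∧ a))) ∧ b ∧ l ∧ j ∧ l
Merge nested applications:  d(l) ∧ b ∧ a ∧ a ∧ b ∧ a ∧ b ∧ l ∧ j ∧ l
Unit:  drop a (×3)
Sort arguments:  b ∧ b ∧ b ∧ d(l) ∧ j ∧ l ∧ l
Rebuild:  h(b ∧ b ∧ b ∧ d(l) ∧ j ∧ l ∧ l)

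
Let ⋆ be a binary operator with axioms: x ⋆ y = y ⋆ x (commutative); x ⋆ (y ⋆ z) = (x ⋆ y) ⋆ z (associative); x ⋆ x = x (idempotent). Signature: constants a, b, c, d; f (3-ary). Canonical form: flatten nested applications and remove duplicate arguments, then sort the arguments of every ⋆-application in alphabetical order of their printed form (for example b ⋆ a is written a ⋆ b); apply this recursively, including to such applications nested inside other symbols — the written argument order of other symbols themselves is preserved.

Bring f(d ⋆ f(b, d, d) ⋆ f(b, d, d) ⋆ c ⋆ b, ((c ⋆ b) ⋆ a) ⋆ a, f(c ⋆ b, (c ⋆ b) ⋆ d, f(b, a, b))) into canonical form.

Answer: f(b ⋆ c ⋆ d ⋆ f(b, d, d), a ⋆ b ⋆ c, f(b ⋆ c, b ⋆ c ⋆ d, f(b, a, b)))

Derivation:
Descend into:  d ⋆ f(b, d, d) ⋆ f(b, d, d) ⋆ c ⋆ b
Drop duplicates:  drop duplicate f(b, d, d)
Sort arguments:  b ⋆ c ⋆ d ⋆ f(b, d, d)
Reassemble:  f(b ⋆ c ⋆ d ⋆ f(b, d, d), a ⋆ b ⋆ c, f(b ⋆ c, b ⋆ c ⋆ d, f(b, a, b)))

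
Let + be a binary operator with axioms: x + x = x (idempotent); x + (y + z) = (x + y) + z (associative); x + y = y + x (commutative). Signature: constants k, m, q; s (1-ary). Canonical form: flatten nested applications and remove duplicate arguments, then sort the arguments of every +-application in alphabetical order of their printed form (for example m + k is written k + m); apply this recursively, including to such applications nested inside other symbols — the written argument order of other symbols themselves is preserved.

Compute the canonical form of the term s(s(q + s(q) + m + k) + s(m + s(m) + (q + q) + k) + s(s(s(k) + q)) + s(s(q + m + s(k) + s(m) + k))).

Focus inside:  s(q + s(q) + m + k) + s(m + s(m) + (q + q) + k) + s(s(s(k) + q)) + s(s(q + m + s(k) + s(m) + k))
Canonicalize subterm:  s(q + s(q) + m + k)  →  s(k + m + q + s(q))
Inside:  s(m + s(m) + (q + q) + k)  →  s(k + m + q + s(m))
Inside:  s(s(s(k) + q))  →  s(s(q + s(k)))
Order the arguments:  s(k + m + q + s(m)) + s(k + m + q + s(q)) + s(s(k + m + q + s(k) + s(m))) + s(s(q + s(k)))
Rebuild:  s(s(k + m + q + s(m)) + s(k + m + q + s(q)) + s(s(k + m + q + s(k) + s(m))) + s(s(q + s(k))))

Answer: s(s(k + m + q + s(m)) + s(k + m + q + s(q)) + s(s(k + m + q + s(k) + s(m))) + s(s(q + s(k))))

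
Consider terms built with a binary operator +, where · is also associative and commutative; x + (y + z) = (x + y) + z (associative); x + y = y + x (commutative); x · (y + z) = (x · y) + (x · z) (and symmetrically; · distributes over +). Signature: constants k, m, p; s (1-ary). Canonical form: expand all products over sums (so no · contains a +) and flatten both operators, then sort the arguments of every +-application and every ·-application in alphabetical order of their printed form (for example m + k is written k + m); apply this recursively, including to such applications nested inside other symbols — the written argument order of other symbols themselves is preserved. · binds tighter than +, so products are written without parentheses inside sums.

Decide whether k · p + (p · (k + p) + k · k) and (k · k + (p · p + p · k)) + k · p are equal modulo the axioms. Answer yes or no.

Left:  k · p + (p · (k + p) + k · k)
  Distribute:  k · p + k · p + p · p + k · k
  Order the arguments:  k · k + k · p + k · p + p · p
Right:  (k · k + (p · p + p · k)) + k · p
  Flatten:  k · k + p · p + k · p + k · p
  Order the arguments:  k · k + k · p + k · p + p · p

Answer: yes — both canonical forms are k · k + k · p + k · p + p · p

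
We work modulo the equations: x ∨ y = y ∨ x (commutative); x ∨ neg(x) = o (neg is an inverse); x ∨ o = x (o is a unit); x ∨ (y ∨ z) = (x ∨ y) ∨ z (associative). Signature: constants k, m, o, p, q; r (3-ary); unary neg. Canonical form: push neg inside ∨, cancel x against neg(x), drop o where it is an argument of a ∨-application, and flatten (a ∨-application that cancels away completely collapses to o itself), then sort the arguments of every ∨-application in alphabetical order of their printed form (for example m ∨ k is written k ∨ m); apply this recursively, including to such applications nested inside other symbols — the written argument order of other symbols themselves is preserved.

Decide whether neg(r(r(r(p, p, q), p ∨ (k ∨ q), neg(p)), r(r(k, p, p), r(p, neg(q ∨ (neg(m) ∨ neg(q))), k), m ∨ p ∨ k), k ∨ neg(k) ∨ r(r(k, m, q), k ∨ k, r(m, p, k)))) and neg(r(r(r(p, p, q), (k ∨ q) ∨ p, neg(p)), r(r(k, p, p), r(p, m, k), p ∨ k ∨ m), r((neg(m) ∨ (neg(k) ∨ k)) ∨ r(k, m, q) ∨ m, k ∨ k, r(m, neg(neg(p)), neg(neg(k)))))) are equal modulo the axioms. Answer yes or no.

Answer: yes — both canonical forms are neg(r(r(r(p, p, q), k ∨ p ∨ q, neg(p)), r(r(k, p, p), r(p, m, k), k ∨ m ∨ p), r(r(k, m, q), k ∨ k, r(m, p, k))))

Derivation:
Left:  neg(r(r(r(p, p, q), p ∨ (k ∨ q), neg(p)), r(r(k, p, p), r(p, neg(q ∨ (neg(m) ∨ neg(q))), k), m ∨ p ∨ k), k ∨ neg(k) ∨ r(r(k, m, q), k ∨ k, r(m, p, k))))
  Push neg inside:  distribute neg over ∨ and collapse double neg
  Collect terms:  neg(r(r(r(p, p, q), k ∨ p ∨ q, neg(p)), r(r(k, p, p), r(p, m, k), k ∨ m ∨ p), r(r(k, m, q), k ∨ k, r(m, p, k))))
Right:  neg(r(r(r(p, p, q), (k ∨ q) ∨ p, neg(p)), r(r(k, p, p), r(p, m, k), p ∨ k ∨ m), r((neg(m) ∨ (neg(k) ∨ k)) ∨ r(k, m, q) ∨ m, k ∨ k, r(m, neg(neg(p)), neg(neg(k))))))
  Push neg inside:  distribute neg over ∨ and collapse double neg
  Combine occurrences:  neg(r(r(r(p, p, q), k ∨ p ∨ q, neg(p)), r(r(k, p, p), r(p, m, k), k ∨ m ∨ p), r(r(k, m, q), k ∨ k, r(m, p, k))))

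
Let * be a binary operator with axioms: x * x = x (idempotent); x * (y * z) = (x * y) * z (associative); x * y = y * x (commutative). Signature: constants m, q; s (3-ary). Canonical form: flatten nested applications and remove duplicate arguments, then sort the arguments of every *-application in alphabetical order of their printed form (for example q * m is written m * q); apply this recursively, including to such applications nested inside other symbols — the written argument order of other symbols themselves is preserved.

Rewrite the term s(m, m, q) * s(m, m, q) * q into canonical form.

Drop duplicates:  drop duplicate s(m, m, q)
Sort:  q * s(m, m, q)

Answer: q * s(m, m, q)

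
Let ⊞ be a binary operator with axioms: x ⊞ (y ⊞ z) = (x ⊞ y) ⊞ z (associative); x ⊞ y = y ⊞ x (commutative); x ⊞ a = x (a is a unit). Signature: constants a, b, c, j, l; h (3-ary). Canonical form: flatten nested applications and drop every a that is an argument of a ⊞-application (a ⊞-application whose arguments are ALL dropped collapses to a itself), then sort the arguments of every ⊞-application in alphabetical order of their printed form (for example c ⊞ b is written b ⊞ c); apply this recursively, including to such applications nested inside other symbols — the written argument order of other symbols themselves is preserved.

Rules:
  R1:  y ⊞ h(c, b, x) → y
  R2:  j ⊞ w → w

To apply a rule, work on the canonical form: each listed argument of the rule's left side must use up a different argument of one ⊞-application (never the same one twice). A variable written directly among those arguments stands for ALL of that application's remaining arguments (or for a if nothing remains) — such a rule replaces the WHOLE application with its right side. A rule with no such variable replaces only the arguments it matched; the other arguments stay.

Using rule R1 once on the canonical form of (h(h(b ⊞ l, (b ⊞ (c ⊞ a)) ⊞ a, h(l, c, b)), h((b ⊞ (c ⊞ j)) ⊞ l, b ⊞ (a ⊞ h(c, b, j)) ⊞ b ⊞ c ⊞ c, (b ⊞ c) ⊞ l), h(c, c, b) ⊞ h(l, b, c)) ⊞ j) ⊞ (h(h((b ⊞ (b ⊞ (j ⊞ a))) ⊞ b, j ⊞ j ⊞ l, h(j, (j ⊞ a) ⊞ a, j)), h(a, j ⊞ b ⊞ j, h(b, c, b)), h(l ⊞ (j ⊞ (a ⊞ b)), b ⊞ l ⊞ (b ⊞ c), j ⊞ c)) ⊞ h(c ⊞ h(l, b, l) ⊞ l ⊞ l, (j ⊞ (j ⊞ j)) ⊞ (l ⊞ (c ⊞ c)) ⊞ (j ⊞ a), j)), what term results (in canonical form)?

Answer: h(c ⊞ h(l, b, l) ⊞ l ⊞ l, c ⊞ c ⊞ j ⊞ j ⊞ j ⊞ j ⊞ l, j) ⊞ h(h(b ⊞ b ⊞ b ⊞ j, j ⊞ j ⊞ l, h(j, j, j)), h(a, b ⊞ j ⊞ j, h(b, c, b)), h(b ⊞ j ⊞ l, b ⊞ b ⊞ c ⊞ l, c ⊞ j)) ⊞ h(h(b ⊞ l, b ⊞ c, h(l, c, b)), h(b ⊞ c ⊞ j ⊞ l, b ⊞ b ⊞ c ⊞ c, b ⊞ c ⊞ l), h(c, c, b) ⊞ h(l, b, c)) ⊞ j

Derivation:
Canonical form:  h(c ⊞ h(l, b, l) ⊞ l ⊞ l, c ⊞ c ⊞ j ⊞ j ⊞ j ⊞ j ⊞ l, j) ⊞ h(h(b ⊞ b ⊞ b ⊞ j, j ⊞ j ⊞ l, h(j, j, j)), h(a, b ⊞ j ⊞ j, h(b, c, b)), h(b ⊞ j ⊞ l, b ⊞ b ⊞ c ⊞ l, c ⊞ j)) ⊞ h(h(b ⊞ l, b ⊞ c, h(l, c, b)), h(b ⊞ c ⊞ j ⊞ l, b ⊞ b ⊞ c ⊞ c ⊞ h(c, b, j), b ⊞ c ⊞ l), h(c, c, b) ⊞ h(l, b, c)) ⊞ j
Apply R1:  consuming h(c, b, j);  x := j, y := b ⊞ b ⊞ c ⊞ c
The extension variable absorbs all remaining arguments, so the whole application is rewritten.
Result:  h(c ⊞ h(l, b, l) ⊞ l ⊞ l, c ⊞ c ⊞ j ⊞ j ⊞ j ⊞ j ⊞ l, j) ⊞ h(h(b ⊞ b ⊞ b ⊞ j, j ⊞ j ⊞ l, h(j, j, j)), h(a, b ⊞ j ⊞ j, h(b, c, b)), h(b ⊞ j ⊞ l, b ⊞ b ⊞ c ⊞ l, c ⊞ j)) ⊞ h(h(b ⊞ l, b ⊞ c, h(l, c, b)), h(b ⊞ c ⊞ j ⊞ l, b ⊞ b ⊞ c ⊞ c, b ⊞ c ⊞ l), h(c, c, b) ⊞ h(l, b, c)) ⊞ j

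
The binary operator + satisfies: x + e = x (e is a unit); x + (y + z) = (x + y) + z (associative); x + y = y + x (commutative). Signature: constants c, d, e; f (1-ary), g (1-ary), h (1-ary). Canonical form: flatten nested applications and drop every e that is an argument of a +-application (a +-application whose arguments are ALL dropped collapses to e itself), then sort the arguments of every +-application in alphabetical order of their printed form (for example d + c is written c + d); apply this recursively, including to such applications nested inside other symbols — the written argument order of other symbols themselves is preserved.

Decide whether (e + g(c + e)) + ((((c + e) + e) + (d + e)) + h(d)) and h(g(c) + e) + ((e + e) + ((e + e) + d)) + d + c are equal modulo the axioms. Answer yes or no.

Answer: no — c + d + g(c) + h(d) vs c + d + d + h(g(c))

Derivation:
Left:  (e + g(c + e)) + ((((c + e) + e) + (d + e)) + h(d))
  Merge nested applications:  e + g(c + e) + c + e + e + d + e + h(d)
  Simplify inside:  g(c + e)  →  g(c)
  Unit:  drop e (×4)
  Sort:  c + d + g(c) + h(d)
Right:  h(g(c) + e) + ((e + e) + ((e + e) + d)) + d + c
  Flatten:  h(g(c) + e) + e + e + e + e + d + d + c
  Inside:  h(g(c) + e)  →  h(g(c))
  Unit:  drop e (×4)
  Sort arguments:  c + d + d + h(g(c))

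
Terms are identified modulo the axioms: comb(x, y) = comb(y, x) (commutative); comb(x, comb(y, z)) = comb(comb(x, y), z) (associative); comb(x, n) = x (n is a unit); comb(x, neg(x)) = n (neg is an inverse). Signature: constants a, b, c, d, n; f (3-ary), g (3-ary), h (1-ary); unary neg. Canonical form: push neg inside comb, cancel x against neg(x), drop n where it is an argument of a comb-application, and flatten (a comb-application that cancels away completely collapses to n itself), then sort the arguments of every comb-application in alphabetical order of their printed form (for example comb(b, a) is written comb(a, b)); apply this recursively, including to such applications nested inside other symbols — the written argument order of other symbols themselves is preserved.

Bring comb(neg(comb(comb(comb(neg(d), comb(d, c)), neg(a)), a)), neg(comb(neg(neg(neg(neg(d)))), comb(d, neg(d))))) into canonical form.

Answer: comb(neg(c), neg(d))

Derivation:
Push neg inside:  distribute neg over comb and collapse double neg
Cancel inverse pairs:  a cancels
Collect terms:  comb(neg(d), neg(c))
Sort arguments:  comb(neg(c), neg(d))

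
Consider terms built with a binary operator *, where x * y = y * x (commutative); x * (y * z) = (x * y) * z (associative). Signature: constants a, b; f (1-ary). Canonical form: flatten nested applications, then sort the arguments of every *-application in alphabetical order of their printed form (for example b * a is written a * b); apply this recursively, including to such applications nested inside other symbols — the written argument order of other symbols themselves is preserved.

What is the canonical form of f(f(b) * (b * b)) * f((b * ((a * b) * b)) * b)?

Inside:  f(f(b) * (b * b))  →  f(b * b * f(b))
Canonicalize subterm:  f((b * ((a * b) * b)) * b)  →  f(a * b * b * b * b)
Sort arguments:  f(a * b * b * b * b) * f(b * b * f(b))

Answer: f(a * b * b * b * b) * f(b * b * f(b))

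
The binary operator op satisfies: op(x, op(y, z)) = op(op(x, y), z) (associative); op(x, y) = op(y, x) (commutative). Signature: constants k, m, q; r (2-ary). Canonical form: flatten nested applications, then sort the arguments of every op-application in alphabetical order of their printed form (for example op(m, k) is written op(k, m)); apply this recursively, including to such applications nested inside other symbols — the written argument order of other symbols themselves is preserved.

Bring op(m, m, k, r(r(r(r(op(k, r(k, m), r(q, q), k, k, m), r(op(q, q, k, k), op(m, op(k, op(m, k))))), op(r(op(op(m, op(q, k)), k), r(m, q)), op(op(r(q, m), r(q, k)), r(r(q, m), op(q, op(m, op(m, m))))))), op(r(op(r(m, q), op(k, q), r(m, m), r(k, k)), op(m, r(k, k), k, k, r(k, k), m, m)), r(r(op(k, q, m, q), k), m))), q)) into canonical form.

Answer: op(k, m, m, r(r(r(r(op(k, k, k, m, r(k, m), r(q, q)), r(op(k, k, q, q), op(k, k, m, m))), op(r(op(k, k, m, q), r(m, q)), r(q, k), r(q, m), r(r(q, m), op(m, m, m, q)))), op(r(op(k, q, r(k, k), r(m, m), r(m, q)), op(k, k, m, m, m, r(k, k), r(k, k))), r(r(op(k, m, q, q), k), m))), q))

Derivation:
Canonicalize subterm:  r(r(r(r(op(k, r(k, m), r(q, q), k, k, m), r(op(q, q, k, k), op(m, op(k, op(m, k))))), op(r(op(op(m, op(q, k)), k), r(m, q)), op(op(r(q, m), r(q, k)), r(r(q, m), op(q, op(m, op(m, m))))))), op(r(op(r(m, q), op(k, q), r(m, m), r(k, k)), op(m, r(k, k), k, k, r(k, k), m, m)), r(r(op(k, q, m, q), k), m))), q)  →  r(r(r(r(op(k, k, k, m, r(k, m), r(q, q)), r(op(k, k, q, q), op(k, k, m, m))), op(r(op(k, k, m, q), r(m, q)), r(q, k), r(q, m), r(r(q, m), op(m, m, m, q)))), op(r(op(k, q, r(k, k), r(m, m), r(m, q)), op(k, k, m, m, m, r(k, k), r(k, k))), r(r(op(k, m, q, q), k), m))), q)
Sort arguments:  op(k, m, m, r(r(r(r(op(k, k, k, m, r(k, m), r(q, q)), r(op(k, k, q, q), op(k, k, m, m))), op(r(op(k, k, m, q), r(m, q)), r(q, k), r(q, m), r(r(q, m), op(m, m, m, q)))), op(r(op(k, q, r(k, k), r(m, m), r(m, q)), op(k, k, m, m, m, r(k, k), r(k, k))), r(r(op(k, m, q, q), k), m))), q))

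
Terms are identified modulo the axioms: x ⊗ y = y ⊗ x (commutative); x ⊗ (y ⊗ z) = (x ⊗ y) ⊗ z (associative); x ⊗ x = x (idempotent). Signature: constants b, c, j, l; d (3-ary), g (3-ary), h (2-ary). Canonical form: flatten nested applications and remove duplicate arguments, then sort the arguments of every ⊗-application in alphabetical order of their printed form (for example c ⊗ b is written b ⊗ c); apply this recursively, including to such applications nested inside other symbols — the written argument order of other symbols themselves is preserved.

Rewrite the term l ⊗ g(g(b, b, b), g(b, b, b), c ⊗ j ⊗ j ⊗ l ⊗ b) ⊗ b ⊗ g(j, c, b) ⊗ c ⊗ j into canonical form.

Simplify inside:  g(g(b, b, b), g(b, b, b), c ⊗ j ⊗ j ⊗ l ⊗ b)  →  g(g(b, b, b), g(b, b, b), b ⊗ c ⊗ j ⊗ l)
Sort arguments:  b ⊗ c ⊗ g(g(b, b, b), g(b, b, b), b ⊗ c ⊗ j ⊗ l) ⊗ g(j, c, b) ⊗ j ⊗ l

Answer: b ⊗ c ⊗ g(g(b, b, b), g(b, b, b), b ⊗ c ⊗ j ⊗ l) ⊗ g(j, c, b) ⊗ j ⊗ l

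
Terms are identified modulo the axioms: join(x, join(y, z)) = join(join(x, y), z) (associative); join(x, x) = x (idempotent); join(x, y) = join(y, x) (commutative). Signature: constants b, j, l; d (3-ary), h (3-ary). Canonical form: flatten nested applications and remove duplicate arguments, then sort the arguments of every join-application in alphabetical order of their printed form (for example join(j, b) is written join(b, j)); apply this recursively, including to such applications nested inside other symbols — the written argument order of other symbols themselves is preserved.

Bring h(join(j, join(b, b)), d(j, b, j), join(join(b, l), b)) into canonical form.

Work inside:  join(join(b, l), b)
Un-nest:  join(b, l, b)
Idempotence:  drop duplicate b
Sort:  join(b, l)
Reassemble:  h(join(b, j), d(j, b, j), join(b, l))

Answer: h(join(b, j), d(j, b, j), join(b, l))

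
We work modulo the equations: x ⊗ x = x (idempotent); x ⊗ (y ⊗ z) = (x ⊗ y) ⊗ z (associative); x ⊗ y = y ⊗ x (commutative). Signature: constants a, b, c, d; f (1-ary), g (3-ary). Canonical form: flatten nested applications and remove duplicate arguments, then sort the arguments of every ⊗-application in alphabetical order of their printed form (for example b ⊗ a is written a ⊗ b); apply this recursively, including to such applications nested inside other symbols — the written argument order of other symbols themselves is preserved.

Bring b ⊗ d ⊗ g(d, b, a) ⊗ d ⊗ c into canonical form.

Answer: b ⊗ c ⊗ d ⊗ g(d, b, a)

Derivation:
Deduplicate:  drop duplicate d
Sort arguments:  b ⊗ c ⊗ d ⊗ g(d, b, a)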